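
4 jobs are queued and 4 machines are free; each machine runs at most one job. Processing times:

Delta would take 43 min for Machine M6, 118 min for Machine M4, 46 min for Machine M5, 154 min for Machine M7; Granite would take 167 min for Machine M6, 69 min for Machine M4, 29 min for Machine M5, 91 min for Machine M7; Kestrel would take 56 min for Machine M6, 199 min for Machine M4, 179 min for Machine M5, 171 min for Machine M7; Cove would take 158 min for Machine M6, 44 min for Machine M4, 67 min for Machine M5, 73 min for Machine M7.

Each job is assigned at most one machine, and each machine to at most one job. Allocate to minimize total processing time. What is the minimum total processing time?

Minimum total: 237 min

Treat this as an assignment problem: match each job to one machine.
Optimal: Delta→Machine M5 (46 min), Granite→Machine M7 (91 min), Kestrel→Machine M6 (56 min), Cove→Machine M4 (44 min) — total 46+91+56+44 = 237 min.
Row-greedy (each job in turn takes its cheapest remaining machine) gives 287 min, worse by 50.
Swapping Kestrel↔Granite (Kestrel→Machine M7 171 min, Granite→Machine M6 167 min) adds 191.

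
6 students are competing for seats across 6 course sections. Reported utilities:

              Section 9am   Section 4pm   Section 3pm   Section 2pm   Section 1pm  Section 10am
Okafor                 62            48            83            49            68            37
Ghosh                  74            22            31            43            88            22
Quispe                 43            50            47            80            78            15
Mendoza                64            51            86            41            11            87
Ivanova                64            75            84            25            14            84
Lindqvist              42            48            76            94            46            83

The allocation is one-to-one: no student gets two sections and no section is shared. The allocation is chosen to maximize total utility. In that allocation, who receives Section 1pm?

Quispe receives Section 1pm.

Optimal: Okafor→Section 3pm (83 points), Ghosh→Section 9am (74 points), Quispe→Section 1pm (78 points), Mendoza→Section 10am (87 points), Ivanova→Section 4pm (75 points), Lindqvist→Section 2pm (94 points) — total 83+74+78+87+75+94 = 491 points.
Column-greedy (each section in turn goes to its best remaining student) gives 444 points, worse by 47.
Quispe's own top section is Section 2pm (80 points), but forcing Quispe→Section 2pm and reassigning the rest optimally gives only 474 points — worse by 17.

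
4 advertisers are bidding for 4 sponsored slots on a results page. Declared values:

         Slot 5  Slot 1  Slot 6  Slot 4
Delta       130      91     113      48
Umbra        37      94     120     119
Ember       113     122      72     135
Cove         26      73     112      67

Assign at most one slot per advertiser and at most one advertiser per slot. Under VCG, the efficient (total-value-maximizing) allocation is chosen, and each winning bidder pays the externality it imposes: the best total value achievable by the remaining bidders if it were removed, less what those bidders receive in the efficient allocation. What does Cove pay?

Cove pays $14.

Efficient allocation: Delta→Slot 5 ($130), Umbra→Slot 4 ($119), Ember→Slot 1 ($122), Cove→Slot 6 ($112); total welfare W = $483.
Cove receives Slot 6 at value $112, so the others get W − 112 = $371.
Without Cove: best allocation of the remaining 3 bidders over all 4 slots is Delta→Slot 5 ($130), Umbra→Slot 6 ($120), Ember→Slot 4 ($135), total $385.
VCG payment = (others' best without Cove) − (others' welfare with Cove) = 385 − 371 = $14.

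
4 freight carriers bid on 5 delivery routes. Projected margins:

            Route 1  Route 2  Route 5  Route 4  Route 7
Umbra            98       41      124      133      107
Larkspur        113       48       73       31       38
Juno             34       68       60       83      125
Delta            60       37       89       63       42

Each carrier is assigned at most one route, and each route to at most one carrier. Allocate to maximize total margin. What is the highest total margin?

Maximum total: $460k

This is the linear assignment problem.
Optimal: Umbra→Route 4 ($133k), Larkspur→Route 1 ($113k), Juno→Route 7 ($125k), Delta→Route 5 ($89k) — total 133+113+125+89 = $460k.
Column-greedy (each route in turn goes to its best remaining carrier) gives $368k, worse by 92.
Next-best assignment: Umbra→Route 5, Larkspur→Route 1, Juno→Route 7, Delta→Route 4 = $425k.
Every other assignment is strictly worse.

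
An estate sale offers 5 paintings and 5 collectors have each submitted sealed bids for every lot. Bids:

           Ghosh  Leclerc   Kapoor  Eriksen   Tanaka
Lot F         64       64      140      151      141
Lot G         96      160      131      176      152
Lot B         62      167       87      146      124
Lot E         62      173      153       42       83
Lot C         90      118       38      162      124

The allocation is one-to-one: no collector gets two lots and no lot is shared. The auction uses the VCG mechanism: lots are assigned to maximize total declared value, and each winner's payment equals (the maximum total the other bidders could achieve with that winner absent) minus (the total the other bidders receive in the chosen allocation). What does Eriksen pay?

Efficient allocation: Ghosh→Lot C ($90), Leclerc→Lot B ($167), Kapoor→Lot E ($153), Eriksen→Lot G ($176), Tanaka→Lot F ($141); total welfare W = $727.
Eriksen receives Lot G at value $176, so the others get W − 176 = $551.
Without Eriksen: best allocation of the remaining 4 bidders over all 5 lots is Ghosh→Lot C ($90), Leclerc→Lot B ($167), Kapoor→Lot E ($153), Tanaka→Lot G ($152), total $562.
VCG payment = (others' best without Eriksen) − (others' welfare with Eriksen) = 562 − 551 = $11.

Eriksen pays $11.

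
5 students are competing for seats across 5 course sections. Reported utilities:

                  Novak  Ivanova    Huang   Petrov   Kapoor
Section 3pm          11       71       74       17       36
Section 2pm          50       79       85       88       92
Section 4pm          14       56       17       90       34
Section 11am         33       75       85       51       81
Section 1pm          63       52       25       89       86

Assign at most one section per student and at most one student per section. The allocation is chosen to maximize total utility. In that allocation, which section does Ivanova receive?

Treat this as an assignment problem: match each student to one section.
Optimal: Novak→Section 1pm (63 points), Ivanova→Section 3pm (71 points), Huang→Section 11am (85 points), Petrov→Section 4pm (90 points), Kapoor→Section 2pm (92 points) — total 63+71+85+90+92 = 401 points.
Row-greedy (each student in turn takes its best remaining section) gives 353 points, worse by 48.
Next-best assignment: Novak→Section 1pm, Ivanova→Section 11am, Huang→Section 3pm, Petrov→Section 4pm, Kapoor→Section 2pm = 394 points.
Every other assignment is strictly worse.
Ivanova's own top section is Section 2pm (79 points), but forcing Ivanova→Section 2pm and reassigning the rest optimally gives only 387 points — worse by 14.

Ivanova receives Section 3pm.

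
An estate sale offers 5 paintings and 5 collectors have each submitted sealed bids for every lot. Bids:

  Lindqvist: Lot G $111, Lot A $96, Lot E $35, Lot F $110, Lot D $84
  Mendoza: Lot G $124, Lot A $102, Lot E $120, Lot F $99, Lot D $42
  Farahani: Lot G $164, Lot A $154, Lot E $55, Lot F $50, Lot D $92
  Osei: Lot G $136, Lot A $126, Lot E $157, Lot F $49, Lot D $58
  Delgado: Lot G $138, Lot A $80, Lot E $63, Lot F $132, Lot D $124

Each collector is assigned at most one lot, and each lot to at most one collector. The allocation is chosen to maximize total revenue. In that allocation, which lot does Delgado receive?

Optimal: Lindqvist→Lot F ($110), Mendoza→Lot G ($124), Farahani→Lot A ($154), Osei→Lot E ($157), Delgado→Lot D ($124) — total 110+124+154+157+124 = $669.
Column-greedy (each lot in turn goes to its best remaining collector) gives $626, worse by 43.
Next-best assignment: Lindqvist→Lot F, Mendoza→Lot A, Farahani→Lot G, Osei→Lot E, Delgado→Lot D = $657.
Delgado's own top lot is Lot G ($138), but forcing Delgado→Lot G and reassigning the rest optimally gives only $632 — worse by 37.

Delgado receives Lot D.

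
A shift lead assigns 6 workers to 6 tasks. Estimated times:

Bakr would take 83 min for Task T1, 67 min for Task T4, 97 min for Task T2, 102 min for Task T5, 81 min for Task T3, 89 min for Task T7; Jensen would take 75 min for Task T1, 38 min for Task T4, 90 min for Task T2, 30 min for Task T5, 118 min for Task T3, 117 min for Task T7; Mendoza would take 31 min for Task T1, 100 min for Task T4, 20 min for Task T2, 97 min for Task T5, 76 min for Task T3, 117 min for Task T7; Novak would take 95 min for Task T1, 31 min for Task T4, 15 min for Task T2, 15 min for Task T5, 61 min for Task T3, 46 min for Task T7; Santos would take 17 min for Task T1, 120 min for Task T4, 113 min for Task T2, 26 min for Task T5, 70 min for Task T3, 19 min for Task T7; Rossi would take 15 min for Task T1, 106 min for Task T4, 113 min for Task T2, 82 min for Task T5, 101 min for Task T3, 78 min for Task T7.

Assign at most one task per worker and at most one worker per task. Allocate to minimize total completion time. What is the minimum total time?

Optimal: Bakr→Task T3 (81 min), Jensen→Task T4 (38 min), Mendoza→Task T2 (20 min), Novak→Task T5 (15 min), Santos→Task T7 (19 min), Rossi→Task T1 (15 min) — total 81+38+20+15+19+15 = 188 min.
Next-best assignment: Bakr→Task T3, Jensen→Task T5, Mendoza→Task T2, Novak→Task T4, Santos→Task T7, Rossi→Task T1 = 196 min.

Minimum total: 188 min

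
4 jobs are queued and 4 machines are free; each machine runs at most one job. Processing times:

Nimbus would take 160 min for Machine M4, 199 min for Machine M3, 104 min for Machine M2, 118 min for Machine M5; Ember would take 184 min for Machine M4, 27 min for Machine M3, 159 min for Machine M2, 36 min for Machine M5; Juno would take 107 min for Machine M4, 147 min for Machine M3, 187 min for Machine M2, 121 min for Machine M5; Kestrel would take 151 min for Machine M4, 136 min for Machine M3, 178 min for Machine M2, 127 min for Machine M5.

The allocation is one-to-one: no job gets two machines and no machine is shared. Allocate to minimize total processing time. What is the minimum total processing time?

Optimal: Nimbus→Machine M2 (104 min), Ember→Machine M3 (27 min), Juno→Machine M4 (107 min), Kestrel→Machine M5 (127 min) — total 104+27+107+127 = 365 min.
Next-best assignment: Nimbus→Machine M2, Ember→Machine M5, Juno→Machine M4, Kestrel→Machine M3 = 383 min.
Swapping Juno↔Nimbus (Juno→Machine M2 187 min, Nimbus→Machine M4 160 min) adds 136.

Min total: 365 min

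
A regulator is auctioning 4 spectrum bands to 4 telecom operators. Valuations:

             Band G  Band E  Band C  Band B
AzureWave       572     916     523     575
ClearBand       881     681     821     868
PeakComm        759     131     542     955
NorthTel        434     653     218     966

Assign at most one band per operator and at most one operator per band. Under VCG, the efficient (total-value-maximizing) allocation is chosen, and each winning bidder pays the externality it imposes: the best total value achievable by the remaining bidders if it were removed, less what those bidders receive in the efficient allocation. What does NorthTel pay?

Efficient allocation: AzureWave→Band E ($916M), ClearBand→Band C ($821M), PeakComm→Band G ($759M), NorthTel→Band B ($966M); total welfare W = $3462M.
NorthTel receives Band B at value $966M, so the others get W − 966 = $2496M.
Without NorthTel: best allocation of the remaining 3 bidders over all 4 bands is AzureWave→Band E ($916M), ClearBand→Band G ($881M), PeakComm→Band B ($955M), total $2752M.
VCG payment = (others' best without NorthTel) − (others' welfare with NorthTel) = 2752 − 2496 = $256M.

NorthTel pays $256M.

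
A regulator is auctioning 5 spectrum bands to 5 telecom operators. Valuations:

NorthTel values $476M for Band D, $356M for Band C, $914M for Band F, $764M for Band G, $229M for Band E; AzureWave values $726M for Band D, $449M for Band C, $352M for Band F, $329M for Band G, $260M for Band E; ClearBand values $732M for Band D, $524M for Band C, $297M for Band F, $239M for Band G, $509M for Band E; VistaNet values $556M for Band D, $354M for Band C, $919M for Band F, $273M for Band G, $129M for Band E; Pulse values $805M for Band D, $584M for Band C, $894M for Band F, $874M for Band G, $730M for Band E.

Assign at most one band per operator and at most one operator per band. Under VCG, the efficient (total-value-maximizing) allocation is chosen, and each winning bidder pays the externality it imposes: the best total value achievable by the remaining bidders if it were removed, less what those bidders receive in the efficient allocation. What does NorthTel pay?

NorthTel pays $144M.

Efficient allocation: NorthTel→Band G ($764M), AzureWave→Band D ($726M), ClearBand→Band C ($524M), VistaNet→Band F ($919M), Pulse→Band E ($730M); total welfare W = $3663M.
NorthTel receives Band G at value $764M, so the others get W − 764 = $2899M.
Without NorthTel: best allocation of the remaining 4 bidders over all 5 bands is AzureWave→Band D ($726M), ClearBand→Band C ($524M), VistaNet→Band F ($919M), Pulse→Band G ($874M), total $3043M.
VCG payment = (others' best without NorthTel) − (others' welfare with NorthTel) = 3043 − 2899 = $144M.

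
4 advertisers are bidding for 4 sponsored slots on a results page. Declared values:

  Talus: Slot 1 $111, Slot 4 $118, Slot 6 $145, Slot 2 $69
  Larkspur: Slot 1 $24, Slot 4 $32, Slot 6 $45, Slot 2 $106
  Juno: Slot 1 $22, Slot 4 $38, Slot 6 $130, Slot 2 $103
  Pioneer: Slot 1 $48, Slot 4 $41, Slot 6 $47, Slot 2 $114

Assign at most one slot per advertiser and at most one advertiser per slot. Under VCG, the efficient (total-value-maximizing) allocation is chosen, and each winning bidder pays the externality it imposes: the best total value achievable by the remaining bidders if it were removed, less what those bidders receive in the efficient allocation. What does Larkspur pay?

Larkspur pays $66.

Efficient allocation: Talus→Slot 4 ($118), Larkspur→Slot 2 ($106), Juno→Slot 6 ($130), Pioneer→Slot 1 ($48); total welfare W = $402.
Larkspur receives Slot 2 at value $106, so the others get W − 106 = $296.
Without Larkspur: best allocation of the remaining 3 bidders over all 4 slots is Talus→Slot 4 ($118), Juno→Slot 6 ($130), Pioneer→Slot 2 ($114), total $362.
VCG payment = (others' best without Larkspur) − (others' welfare with Larkspur) = 362 − 296 = $66.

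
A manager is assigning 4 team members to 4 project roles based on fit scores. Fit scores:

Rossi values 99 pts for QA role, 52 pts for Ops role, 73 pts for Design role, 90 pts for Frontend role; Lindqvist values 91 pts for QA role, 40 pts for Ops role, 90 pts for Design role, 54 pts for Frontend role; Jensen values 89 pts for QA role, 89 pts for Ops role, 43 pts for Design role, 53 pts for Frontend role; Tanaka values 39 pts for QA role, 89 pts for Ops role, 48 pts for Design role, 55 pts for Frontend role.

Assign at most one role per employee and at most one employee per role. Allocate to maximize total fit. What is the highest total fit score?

Optimal: Rossi→Frontend role (90 pts), Lindqvist→Design role (90 pts), Jensen→QA role (89 pts), Tanaka→Ops role (89 pts) — total 90+90+89+89 = 358 pts.
Column-greedy (each role in turn goes to its best remaining employee) gives 333 pts, worse by 25.
Checked against all permutations: 358 pts is optimal.

Max total: 358 pts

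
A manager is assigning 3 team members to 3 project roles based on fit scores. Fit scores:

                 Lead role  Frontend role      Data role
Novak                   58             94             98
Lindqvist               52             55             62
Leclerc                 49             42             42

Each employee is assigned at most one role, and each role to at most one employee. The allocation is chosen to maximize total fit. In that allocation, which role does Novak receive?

Novak receives Frontend role.

Treat this as an assignment problem: match each employee to one role.
Optimal: Novak→Frontend role (94 pts), Lindqvist→Data role (62 pts), Leclerc→Lead role (49 pts) — total 94+62+49 = 205 pts.
No other one-to-one assignment exceeds 205 pts.
Novak's own top role is Data role (98 pts), but forcing Novak→Data role and reassigning the rest optimally gives only 202 pts — worse by 3.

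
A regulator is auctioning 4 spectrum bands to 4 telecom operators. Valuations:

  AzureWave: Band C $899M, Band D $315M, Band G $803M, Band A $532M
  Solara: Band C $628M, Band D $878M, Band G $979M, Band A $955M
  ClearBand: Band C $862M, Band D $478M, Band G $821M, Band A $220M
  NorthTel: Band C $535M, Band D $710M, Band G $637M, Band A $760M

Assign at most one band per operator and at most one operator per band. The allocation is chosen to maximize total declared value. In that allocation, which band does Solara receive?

Solara receives Band A.

This is the linear assignment problem.
Optimal: AzureWave→Band C ($899M), Solara→Band A ($955M), ClearBand→Band G ($821M), NorthTel→Band D ($710M) — total 899+955+821+710 = $3385M.
Max-entry greedy (repeatedly take the single best remaining cell) gives $3116M, worse by 269.
Swapping AzureWave↔Solara (AzureWave→Band A $532M, Solara→Band C $628M) loses 694.
No other one-to-one assignment exceeds $3385M.
Solara's own top band is Band G ($979M), but forcing Solara→Band G and reassigning the rest optimally gives only $3116M — worse by 269.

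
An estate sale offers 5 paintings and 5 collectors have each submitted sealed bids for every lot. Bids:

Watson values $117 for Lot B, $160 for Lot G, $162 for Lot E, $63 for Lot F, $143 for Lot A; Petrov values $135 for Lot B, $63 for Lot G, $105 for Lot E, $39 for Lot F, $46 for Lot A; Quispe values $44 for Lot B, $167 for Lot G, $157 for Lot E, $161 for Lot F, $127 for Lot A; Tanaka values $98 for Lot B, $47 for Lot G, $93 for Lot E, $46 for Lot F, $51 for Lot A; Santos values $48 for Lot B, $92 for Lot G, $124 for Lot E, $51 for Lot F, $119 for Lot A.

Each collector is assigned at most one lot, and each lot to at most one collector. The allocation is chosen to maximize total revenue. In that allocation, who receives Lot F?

Quispe receives Lot F.

Optimal: Watson→Lot G ($160), Petrov→Lot B ($135), Quispe→Lot F ($161), Tanaka→Lot E ($93), Santos→Lot A ($119) — total 160+135+161+93+119 = $668.
Max-entry greedy (repeatedly take the single best remaining cell) gives $629, worse by 39.
Quispe's own top lot is Lot G ($167), but forcing Quispe→Lot G and reassigning the rest optimally gives only $629 — worse by 39.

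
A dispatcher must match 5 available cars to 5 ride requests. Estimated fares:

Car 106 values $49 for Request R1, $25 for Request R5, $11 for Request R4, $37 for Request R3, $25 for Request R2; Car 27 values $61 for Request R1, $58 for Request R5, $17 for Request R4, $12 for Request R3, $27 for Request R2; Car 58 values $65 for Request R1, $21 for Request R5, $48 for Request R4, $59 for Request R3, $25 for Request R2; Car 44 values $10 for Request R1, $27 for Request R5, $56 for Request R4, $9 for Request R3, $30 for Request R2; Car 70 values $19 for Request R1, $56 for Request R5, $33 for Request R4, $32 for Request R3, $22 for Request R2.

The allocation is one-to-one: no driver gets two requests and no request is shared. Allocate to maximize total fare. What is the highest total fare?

Optimal: Car 106→Request R2 ($25), Car 27→Request R1 ($61), Car 58→Request R3 ($59), Car 44→Request R4 ($56), Car 70→Request R5 ($56) — total 25+61+59+56+56 = $257.

Max total: $257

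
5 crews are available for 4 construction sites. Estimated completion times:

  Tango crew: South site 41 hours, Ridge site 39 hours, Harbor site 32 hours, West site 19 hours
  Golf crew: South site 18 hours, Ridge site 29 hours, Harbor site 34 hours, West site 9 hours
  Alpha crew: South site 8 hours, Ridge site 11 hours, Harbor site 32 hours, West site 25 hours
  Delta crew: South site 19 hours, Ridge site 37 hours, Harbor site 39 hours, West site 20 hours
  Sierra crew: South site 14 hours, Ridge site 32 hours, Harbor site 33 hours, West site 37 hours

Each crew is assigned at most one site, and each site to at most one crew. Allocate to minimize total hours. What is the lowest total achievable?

Optimal: Sierra crew→South site (14 hours), Alpha crew→Ridge site (11 hours), Tango crew→Harbor site (32 hours), Golf crew→West site (9 hours) — total 14+11+32+9 = 66 hours.
Column-greedy (each site in turn goes to its cheapest remaining crew) gives 89 hours, worse by 23.
Swapping Golf crew↔Tango crew (Golf crew→Harbor site 34 hours, Tango crew→West site 19 hours) adds 12.
No other one-to-one assignment undercuts 66 hours.

Minimum total: 66 hours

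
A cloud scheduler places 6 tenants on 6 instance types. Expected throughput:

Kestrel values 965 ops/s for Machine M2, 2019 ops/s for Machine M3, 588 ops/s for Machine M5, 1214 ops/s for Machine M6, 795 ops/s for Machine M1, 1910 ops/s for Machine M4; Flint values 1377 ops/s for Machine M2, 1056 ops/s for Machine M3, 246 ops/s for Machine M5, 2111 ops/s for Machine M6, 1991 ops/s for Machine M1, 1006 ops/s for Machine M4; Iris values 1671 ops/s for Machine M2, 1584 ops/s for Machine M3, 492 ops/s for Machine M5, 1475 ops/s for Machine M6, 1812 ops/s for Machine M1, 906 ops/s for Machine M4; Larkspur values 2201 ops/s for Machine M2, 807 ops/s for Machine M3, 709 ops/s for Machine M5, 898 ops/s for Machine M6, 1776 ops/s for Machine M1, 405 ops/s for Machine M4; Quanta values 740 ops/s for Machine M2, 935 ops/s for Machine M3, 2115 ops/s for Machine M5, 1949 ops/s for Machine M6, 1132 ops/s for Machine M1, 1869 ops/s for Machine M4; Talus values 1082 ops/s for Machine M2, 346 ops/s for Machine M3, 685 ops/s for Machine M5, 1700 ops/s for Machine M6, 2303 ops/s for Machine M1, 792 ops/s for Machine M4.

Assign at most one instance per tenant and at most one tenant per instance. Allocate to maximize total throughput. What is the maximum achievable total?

Optimal: Kestrel→Machine M4 (1910 ops/s), Flint→Machine M6 (2111 ops/s), Iris→Machine M3 (1584 ops/s), Larkspur→Machine M2 (2201 ops/s), Quanta→Machine M5 (2115 ops/s), Talus→Machine M1 (2303 ops/s) — total 1910+2111+1584+2201+2115+2303 = 12224 ops/s.
Row-greedy (each tenant in turn takes its best remaining instance) gives 11050 ops/s, worse by 1174.
Swapping Kestrel↔Iris (Kestrel→Machine M3 2019 ops/s, Iris→Machine M4 906 ops/s) loses 569.

Max total: 12224 ops/s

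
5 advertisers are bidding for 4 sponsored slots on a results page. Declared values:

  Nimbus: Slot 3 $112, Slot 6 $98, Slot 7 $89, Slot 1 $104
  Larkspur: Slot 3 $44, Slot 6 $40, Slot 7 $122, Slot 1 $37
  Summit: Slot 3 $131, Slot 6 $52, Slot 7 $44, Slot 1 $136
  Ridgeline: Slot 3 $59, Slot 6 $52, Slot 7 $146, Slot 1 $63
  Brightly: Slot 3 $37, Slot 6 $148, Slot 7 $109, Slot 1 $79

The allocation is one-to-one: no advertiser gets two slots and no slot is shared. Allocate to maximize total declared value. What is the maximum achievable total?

Max total: $542

This is a one-to-one assignment (maximum-weight bipartite matching).
Optimal: Nimbus→Slot 3 ($112), Brightly→Slot 6 ($148), Ridgeline→Slot 7 ($146), Summit→Slot 1 ($136) — total 112+148+146+136 = $542.
Column-greedy (each slot in turn goes to its best remaining advertiser) gives $529, worse by 13.
Next-best assignment: Summit→Slot 3, Brightly→Slot 6, Ridgeline→Slot 7, Nimbus→Slot 1 = $529.
Every other assignment is strictly worse.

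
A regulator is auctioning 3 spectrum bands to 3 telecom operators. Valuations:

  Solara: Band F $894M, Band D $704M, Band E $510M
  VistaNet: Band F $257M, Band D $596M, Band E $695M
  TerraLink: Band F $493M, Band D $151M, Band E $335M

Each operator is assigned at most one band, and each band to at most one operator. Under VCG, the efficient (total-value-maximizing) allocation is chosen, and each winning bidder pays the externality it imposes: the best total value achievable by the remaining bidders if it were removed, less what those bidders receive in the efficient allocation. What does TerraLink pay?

Efficient allocation: Solara→Band D ($704M), VistaNet→Band E ($695M), TerraLink→Band F ($493M); total welfare W = $1892M.
TerraLink receives Band F at value $493M, so the others get W − 493 = $1399M.
Without TerraLink: best allocation of the remaining 2 bidders over all 3 bands is Solara→Band F ($894M), VistaNet→Band E ($695M), total $1589M.
VCG payment = (others' best without TerraLink) − (others' welfare with TerraLink) = 1589 − 1399 = $190M.

TerraLink pays $190M.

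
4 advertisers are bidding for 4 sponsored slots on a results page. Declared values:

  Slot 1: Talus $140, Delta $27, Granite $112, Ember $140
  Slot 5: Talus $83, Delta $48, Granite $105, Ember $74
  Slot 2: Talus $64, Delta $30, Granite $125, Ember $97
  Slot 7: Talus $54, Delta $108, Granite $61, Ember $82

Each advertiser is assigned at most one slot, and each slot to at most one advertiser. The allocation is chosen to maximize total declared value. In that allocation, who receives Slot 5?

Talus receives Slot 5.

Optimal: Talus→Slot 5 ($83), Delta→Slot 7 ($108), Granite→Slot 2 ($125), Ember→Slot 1 ($140) — total 83+108+125+140 = $456.
Column-greedy (each slot in turn goes to its best remaining advertiser) gives $450, worse by 6.
Next-best assignment: Talus→Slot 1, Delta→Slot 7, Granite→Slot 5, Ember→Slot 2 = $450.
No other one-to-one assignment exceeds $456.
Talus's own top slot is Slot 1 ($140), but forcing Talus→Slot 1 and reassigning the rest optimally gives only $450 — worse by 6.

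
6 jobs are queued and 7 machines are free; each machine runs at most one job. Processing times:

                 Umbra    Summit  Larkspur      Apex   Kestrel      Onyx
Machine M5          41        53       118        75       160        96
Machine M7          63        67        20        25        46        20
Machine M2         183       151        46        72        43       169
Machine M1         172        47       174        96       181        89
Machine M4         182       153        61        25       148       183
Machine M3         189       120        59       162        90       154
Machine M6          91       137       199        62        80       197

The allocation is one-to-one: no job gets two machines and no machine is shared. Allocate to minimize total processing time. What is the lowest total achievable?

Treat this as an assignment problem: match each job to one machine.
Optimal: Umbra→Machine M5 (41 min), Summit→Machine M1 (47 min), Larkspur→Machine M3 (59 min), Apex→Machine M4 (25 min), Kestrel→Machine M2 (43 min), Onyx→Machine M7 (20 min) — total 41+47+59+25+43+20 = 235 min.
Column-greedy (each machine in turn goes to its cheapest remaining job) gives 330 min, worse by 95.
Every other assignment is strictly worse.

Minimum total: 235 min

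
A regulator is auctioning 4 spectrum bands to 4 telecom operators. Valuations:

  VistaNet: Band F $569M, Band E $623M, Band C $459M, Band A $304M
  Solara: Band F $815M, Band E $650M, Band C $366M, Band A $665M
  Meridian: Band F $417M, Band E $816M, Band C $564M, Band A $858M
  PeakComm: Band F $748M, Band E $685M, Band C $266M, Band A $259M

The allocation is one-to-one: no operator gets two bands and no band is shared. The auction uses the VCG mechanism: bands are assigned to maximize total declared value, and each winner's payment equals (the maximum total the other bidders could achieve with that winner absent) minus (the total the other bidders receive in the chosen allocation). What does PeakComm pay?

PeakComm pays $164M.

Efficient allocation: VistaNet→Band C ($459M), Solara→Band F ($815M), Meridian→Band A ($858M), PeakComm→Band E ($685M); total welfare W = $2817M.
PeakComm receives Band E at value $685M, so the others get W − 685 = $2132M.
Without PeakComm: best allocation of the remaining 3 bidders over all 4 bands is VistaNet→Band E ($623M), Solara→Band F ($815M), Meridian→Band A ($858M), total $2296M.
VCG payment = (others' best without PeakComm) − (others' welfare with PeakComm) = 2296 − 2132 = $164M.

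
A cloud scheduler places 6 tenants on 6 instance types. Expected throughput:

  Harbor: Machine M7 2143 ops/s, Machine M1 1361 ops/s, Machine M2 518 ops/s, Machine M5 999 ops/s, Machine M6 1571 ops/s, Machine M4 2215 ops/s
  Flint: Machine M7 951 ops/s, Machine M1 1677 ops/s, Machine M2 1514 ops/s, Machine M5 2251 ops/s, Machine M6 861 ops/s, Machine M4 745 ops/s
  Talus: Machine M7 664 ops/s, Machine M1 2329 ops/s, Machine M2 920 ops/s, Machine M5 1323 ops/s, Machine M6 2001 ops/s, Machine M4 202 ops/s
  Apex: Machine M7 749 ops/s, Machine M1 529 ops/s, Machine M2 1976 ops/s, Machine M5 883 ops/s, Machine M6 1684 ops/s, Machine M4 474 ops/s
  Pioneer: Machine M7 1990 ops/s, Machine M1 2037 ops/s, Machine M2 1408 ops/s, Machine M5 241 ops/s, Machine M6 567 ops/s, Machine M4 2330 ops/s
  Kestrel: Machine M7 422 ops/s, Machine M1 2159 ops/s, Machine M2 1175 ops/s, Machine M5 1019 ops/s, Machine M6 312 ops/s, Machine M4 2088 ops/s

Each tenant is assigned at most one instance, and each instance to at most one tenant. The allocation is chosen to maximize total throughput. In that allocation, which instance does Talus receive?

Talus receives Machine M6.

Optimal: Harbor→Machine M7 (2143 ops/s), Flint→Machine M5 (2251 ops/s), Talus→Machine M6 (2001 ops/s), Apex→Machine M2 (1976 ops/s), Pioneer→Machine M4 (2330 ops/s), Kestrel→Machine M1 (2159 ops/s) — total 2143+2251+2001+1976+2330+2159 = 12860 ops/s.
Max-entry greedy (repeatedly take the single best remaining cell) gives 11341 ops/s, worse by 1519.
Talus's own top instance is Machine M1 (2329 ops/s), but forcing Talus→Machine M1 and reassigning the rest optimally gives only 12205 ops/s — worse by 655.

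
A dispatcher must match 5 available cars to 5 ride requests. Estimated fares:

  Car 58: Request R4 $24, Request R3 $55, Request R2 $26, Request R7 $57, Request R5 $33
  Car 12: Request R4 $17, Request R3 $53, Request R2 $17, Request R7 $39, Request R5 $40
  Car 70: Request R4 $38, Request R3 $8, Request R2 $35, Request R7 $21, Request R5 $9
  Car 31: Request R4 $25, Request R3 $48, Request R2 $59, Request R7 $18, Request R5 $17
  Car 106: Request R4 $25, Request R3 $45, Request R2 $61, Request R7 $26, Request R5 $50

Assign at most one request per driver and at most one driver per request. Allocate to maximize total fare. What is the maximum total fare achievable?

Optimal: Car 58→Request R7 ($57), Car 12→Request R3 ($53), Car 70→Request R4 ($38), Car 31→Request R2 ($59), Car 106→Request R5 ($50) — total 57+53+38+59+50 = $257.
Max-entry greedy (repeatedly take the single best remaining cell) gives $226, worse by 31.
Swapping Car 106↔Car 70 (Car 106→Request R4 $25, Car 70→Request R5 $9) loses 54.
Every other assignment is strictly worse.

Max total: $257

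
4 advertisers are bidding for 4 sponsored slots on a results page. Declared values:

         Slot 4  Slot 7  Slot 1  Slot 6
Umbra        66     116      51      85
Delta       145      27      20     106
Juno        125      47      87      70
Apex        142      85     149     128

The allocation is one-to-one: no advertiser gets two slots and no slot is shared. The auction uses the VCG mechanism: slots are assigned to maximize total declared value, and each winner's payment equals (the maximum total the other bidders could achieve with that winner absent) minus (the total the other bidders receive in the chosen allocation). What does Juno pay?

Juno pays $39.

Efficient allocation: Umbra→Slot 7 ($116), Delta→Slot 6 ($106), Juno→Slot 4 ($125), Apex→Slot 1 ($149); total welfare W = $496.
Juno receives Slot 4 at value $125, so the others get W − 125 = $371.
Without Juno: best allocation of the remaining 3 bidders over all 4 slots is Umbra→Slot 7 ($116), Delta→Slot 4 ($145), Apex→Slot 1 ($149), total $410.
VCG payment = (others' best without Juno) − (others' welfare with Juno) = 410 − 371 = $39.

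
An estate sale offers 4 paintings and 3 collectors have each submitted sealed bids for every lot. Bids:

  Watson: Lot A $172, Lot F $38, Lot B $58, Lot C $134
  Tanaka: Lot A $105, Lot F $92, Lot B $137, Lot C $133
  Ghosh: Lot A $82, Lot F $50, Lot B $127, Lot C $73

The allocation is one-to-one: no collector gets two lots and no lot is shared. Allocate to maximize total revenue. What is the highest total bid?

Maximum total: $432

Treat this as an assignment problem: match each collector to one lot.
Optimal: Watson→Lot A ($172), Tanaka→Lot C ($133), Ghosh→Lot B ($127) — total 172+133+127 = $432.
Next-best assignment: Watson→Lot A, Tanaka→Lot F, Ghosh→Lot B = $391.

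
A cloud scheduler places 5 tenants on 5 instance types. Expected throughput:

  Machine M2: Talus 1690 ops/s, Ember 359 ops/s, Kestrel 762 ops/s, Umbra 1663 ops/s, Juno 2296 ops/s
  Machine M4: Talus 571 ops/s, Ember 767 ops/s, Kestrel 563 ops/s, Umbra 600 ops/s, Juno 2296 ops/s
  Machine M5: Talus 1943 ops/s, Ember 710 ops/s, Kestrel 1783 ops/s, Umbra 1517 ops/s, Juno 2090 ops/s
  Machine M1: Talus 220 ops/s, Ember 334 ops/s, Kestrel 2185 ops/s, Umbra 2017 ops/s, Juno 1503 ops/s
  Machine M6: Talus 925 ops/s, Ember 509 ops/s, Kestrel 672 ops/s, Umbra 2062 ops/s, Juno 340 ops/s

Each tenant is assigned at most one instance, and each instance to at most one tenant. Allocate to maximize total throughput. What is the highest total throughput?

Treat this as an assignment problem: match each tenant to one instance.
Optimal: Talus→Machine M5 (1943 ops/s), Ember→Machine M4 (767 ops/s), Kestrel→Machine M1 (2185 ops/s), Umbra→Machine M6 (2062 ops/s), Juno→Machine M2 (2296 ops/s) — total 1943+767+2185+2062+2296 = 9253 ops/s.
Next-best assignment: Talus→Machine M2, Ember→Machine M5, Kestrel→Machine M1, Umbra→Machine M6, Juno→Machine M4 = 8943 ops/s.
Swapping Talus↔Kestrel (Talus→Machine M1 220 ops/s, Kestrel→Machine M5 1783 ops/s) loses 2125.
No other one-to-one assignment exceeds 9253 ops/s.

Maximum total: 9253 ops/s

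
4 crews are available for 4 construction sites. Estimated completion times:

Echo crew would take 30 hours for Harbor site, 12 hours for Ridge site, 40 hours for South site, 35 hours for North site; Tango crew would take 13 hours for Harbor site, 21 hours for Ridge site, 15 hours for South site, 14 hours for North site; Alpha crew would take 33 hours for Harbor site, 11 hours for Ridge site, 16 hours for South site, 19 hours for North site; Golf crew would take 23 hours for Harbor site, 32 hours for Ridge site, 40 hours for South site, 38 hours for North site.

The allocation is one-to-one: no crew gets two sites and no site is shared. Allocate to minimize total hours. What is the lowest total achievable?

Optimal: Echo crew→Ridge site (12 hours), Tango crew→North site (14 hours), Alpha crew→South site (16 hours), Golf crew→Harbor site (23 hours) — total 12+14+16+23 = 65 hours.
Column-greedy (each site in turn goes to its cheapest remaining crew) gives 102 hours, worse by 37.
Next-best assignment: Echo crew→Ridge site, Tango crew→South site, Alpha crew→North site, Golf crew→Harbor site = 69 hours.

Minimum total: 65 hours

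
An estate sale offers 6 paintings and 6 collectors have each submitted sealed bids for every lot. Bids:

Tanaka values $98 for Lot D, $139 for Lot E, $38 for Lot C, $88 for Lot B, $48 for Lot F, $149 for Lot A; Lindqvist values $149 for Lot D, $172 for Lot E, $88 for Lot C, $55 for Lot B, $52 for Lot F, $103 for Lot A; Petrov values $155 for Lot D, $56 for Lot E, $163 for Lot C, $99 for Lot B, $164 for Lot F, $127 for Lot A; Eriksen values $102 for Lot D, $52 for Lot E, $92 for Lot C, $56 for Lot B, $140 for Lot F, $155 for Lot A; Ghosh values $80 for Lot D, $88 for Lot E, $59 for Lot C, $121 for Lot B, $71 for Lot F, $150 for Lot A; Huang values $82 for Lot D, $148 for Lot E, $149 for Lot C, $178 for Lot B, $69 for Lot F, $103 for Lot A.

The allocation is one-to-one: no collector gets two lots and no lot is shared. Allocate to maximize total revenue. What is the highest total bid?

Max total: $919

This is the linear assignment problem.
Optimal: Tanaka→Lot E ($139), Lindqvist→Lot D ($149), Petrov→Lot C ($163), Eriksen→Lot F ($140), Ghosh→Lot A ($150), Huang→Lot B ($178) — total 139+149+163+140+150+178 = $919.
Row-greedy (each collector in turn takes its best remaining lot) gives $857, worse by 62.
Next-best assignment: Tanaka→Lot D, Lindqvist→Lot E, Petrov→Lot C, Eriksen→Lot F, Ghosh→Lot A, Huang→Lot B = $901.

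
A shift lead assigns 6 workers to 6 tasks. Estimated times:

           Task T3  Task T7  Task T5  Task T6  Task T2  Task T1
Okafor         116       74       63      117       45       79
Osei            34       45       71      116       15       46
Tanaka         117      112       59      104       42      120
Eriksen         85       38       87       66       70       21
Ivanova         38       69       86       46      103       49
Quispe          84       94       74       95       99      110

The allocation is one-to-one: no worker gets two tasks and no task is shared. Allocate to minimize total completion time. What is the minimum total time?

This is the linear assignment problem.
Optimal: Okafor→Task T7 (74 min), Osei→Task T3 (34 min), Tanaka→Task T2 (42 min), Eriksen→Task T1 (21 min), Ivanova→Task T6 (46 min), Quispe→Task T5 (74 min) — total 74+34+42+21+46+74 = 291 min.
Min-entry greedy (repeatedly take the single cheapest remaining cell) gives 302 min, worse by 11.
Next-best assignment: Okafor→Task T7, Osei→Task T2, Tanaka→Task T5, Eriksen→Task T1, Ivanova→Task T6, Quispe→Task T3 = 299 min.
Swapping Okafor↔Ivanova (Okafor→Task T6 117 min, Ivanova→Task T7 69 min) adds 66.

Min total: 291 min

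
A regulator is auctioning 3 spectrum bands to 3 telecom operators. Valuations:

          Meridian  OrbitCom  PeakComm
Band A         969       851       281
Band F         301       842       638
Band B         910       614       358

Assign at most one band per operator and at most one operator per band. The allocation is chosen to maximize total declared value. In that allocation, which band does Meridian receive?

This is a one-to-one assignment (maximum-weight bipartite matching).
Optimal: Meridian→Band B ($910M), OrbitCom→Band A ($851M), PeakComm→Band F ($638M) — total 910+851+638 = $2399M.
Column-greedy (each band in turn goes to its best remaining operator) gives $2169M, worse by 230.
Next-best assignment: Meridian→Band A, OrbitCom→Band B, PeakComm→Band F = $2221M.
Every other assignment is strictly worse.
Meridian's own top band is Band A ($969M), but forcing Meridian→Band A and reassigning the rest optimally gives only $2221M — worse by 178.

Meridian receives Band B.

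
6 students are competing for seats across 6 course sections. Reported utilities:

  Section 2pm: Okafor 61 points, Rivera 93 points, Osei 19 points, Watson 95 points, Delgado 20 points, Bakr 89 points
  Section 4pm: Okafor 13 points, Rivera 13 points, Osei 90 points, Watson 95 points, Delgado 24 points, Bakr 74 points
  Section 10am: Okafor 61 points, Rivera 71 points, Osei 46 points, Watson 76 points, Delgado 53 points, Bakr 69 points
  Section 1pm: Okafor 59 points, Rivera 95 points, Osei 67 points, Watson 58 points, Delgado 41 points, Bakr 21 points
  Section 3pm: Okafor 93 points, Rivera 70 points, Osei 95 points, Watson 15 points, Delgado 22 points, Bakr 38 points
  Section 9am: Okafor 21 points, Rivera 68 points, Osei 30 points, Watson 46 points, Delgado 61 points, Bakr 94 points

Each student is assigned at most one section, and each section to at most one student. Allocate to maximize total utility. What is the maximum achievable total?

This is a one-to-one assignment (maximum-weight bipartite matching).
Optimal: Okafor→Section 3pm (93 points), Rivera→Section 1pm (95 points), Osei→Section 4pm (90 points), Watson→Section 2pm (95 points), Delgado→Section 10am (53 points), Bakr→Section 9am (94 points) — total 93+95+90+95+53+94 = 520 points.
Column-greedy (each section in turn goes to its best remaining student) gives 414 points, worse by 106.
Swapping Rivera↔Delgado (Rivera→Section 10am 71 points, Delgado→Section 1pm 41 points) loses 36.

Max total: 520 points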